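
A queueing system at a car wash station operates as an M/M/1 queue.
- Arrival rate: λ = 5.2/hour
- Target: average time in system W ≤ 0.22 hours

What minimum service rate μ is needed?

For M/M/1: W = 1/(μ-λ)
Need W ≤ 0.22, so 1/(μ-λ) ≤ 0.22
μ - λ ≥ 1/0.22 = 4.5455
μ ≥ 5.2 + 4.5455 = 9.7455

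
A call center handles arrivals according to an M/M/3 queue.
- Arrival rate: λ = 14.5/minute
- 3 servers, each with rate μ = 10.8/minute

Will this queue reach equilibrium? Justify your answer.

Stability requires ρ = λ/(cμ) < 1
ρ = 14.5/(3 × 10.8) = 14.5/32.40 = 0.4475
Since 0.4475 < 1, the system is STABLE.
The servers are busy 44.75% of the time.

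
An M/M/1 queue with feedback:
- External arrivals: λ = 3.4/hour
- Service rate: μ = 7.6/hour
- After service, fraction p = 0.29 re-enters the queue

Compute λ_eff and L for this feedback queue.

Effective arrival rate: λ_eff = λ/(1-p) = 3.4/(1-0.29) = 3.4/0.71 = 4.7887
ρ = λ_eff/μ = 4.7887/7.6 = 0.6301
L = ρ/(1-ρ) = 0.6301/(1-0.6301) = 1.7034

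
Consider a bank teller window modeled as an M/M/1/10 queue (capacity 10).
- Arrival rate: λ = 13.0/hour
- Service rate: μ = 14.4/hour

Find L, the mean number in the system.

ρ = λ/μ = 13.0/14.4 = 0.902778
P₀ = (1-ρ)/(1-ρ^(K+1)) = (1-0.902778)/(1-0.902778^11) = 0.097222/0.67537 = 0.1440
P_K = P₀×ρ^K = 0.14395 × 0.902778^10 = 0.14395 × 0.35959 = 0.05176
L = ρ[1 - (K+1)ρ^K + Kρ^(K+1)] / [(1-ρ)(1-ρ^(K+1))]
L = 0.902778 × (1 - 11×0.3595917 + 10×0.3246315) / ((1 - 0.902778) × (1 - 0.3246315)) = 3.9983 transactions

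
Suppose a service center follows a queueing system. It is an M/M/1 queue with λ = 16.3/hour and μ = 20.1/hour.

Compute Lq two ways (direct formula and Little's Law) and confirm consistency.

Method 1 (direct): Lq = λ²/(μ(μ-λ)) = 265.69/(20.1 × 3.80) = 3.4785

Method 2 (Little's Law):
W = 1/(μ-λ) = 1/3.80 = 0.263158
Wq = W - 1/μ = 0.263158 - 0.0497512 = 0.213407
Lq = λWq = 16.3 × 0.213407 = 3.4785 ✔ (matches Method 1)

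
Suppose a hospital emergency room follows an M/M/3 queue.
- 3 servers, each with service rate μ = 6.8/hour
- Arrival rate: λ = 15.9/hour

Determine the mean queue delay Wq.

Traffic intensity: ρ = λ/(cμ) = 15.9/(3×6.8) = 0.7794
Since ρ = 0.7794 < 1, system is stable.
Offered load a = λ/μ = cρ = 15.9/6.8 = 2.3382
P₀ = [ Σₙ₌₀^2 aⁿ/n! + a^3/(3!(1-ρ)) ]⁻¹
Σ = a^0/0! + a^1/1! + a^2/2! = 1.0000 + 2.3382 + 2.7337 = 6.0719
a^3/(3!(1-ρ)) = 12.7839/(6 × 0.220588) = 9.6590
P₀ = 1/(6.0719 + 9.6590) = 0.06357
Lq = P₀·a^3·ρ / (3!(1-ρ)²) = 0.06357 × 12.7839 × 0.7794 / (6 × 0.04866) = 2.1695
Wq = Lq/λ = 2.1695/15.9 = 0.1364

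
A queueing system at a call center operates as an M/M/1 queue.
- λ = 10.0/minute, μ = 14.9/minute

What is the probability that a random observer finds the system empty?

ρ = λ/μ = 10.0/14.9 = 0.6711
P(0) = 1 - ρ = 1 - 0.6711 = 0.3289
The server is idle 32.89% of the time.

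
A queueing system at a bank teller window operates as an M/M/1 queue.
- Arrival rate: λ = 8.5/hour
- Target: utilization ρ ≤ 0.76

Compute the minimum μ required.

ρ = λ/μ, so μ = λ/ρ
μ ≥ 8.5/0.76 = 11.1842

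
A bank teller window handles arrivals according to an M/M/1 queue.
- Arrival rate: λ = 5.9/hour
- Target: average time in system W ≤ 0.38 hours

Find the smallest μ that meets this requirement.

For M/M/1: W = 1/(μ-λ)
Need W ≤ 0.38, so 1/(μ-λ) ≤ 0.38
μ - λ ≥ 1/0.38 = 2.6316
μ ≥ 5.9 + 2.6316 = 8.5316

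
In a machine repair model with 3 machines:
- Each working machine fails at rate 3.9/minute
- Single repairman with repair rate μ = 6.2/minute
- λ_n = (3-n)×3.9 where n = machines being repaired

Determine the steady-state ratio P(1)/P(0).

P(1)/P(0) = ∏_{i=0}^{1-1} λ_i/μ_{i+1}
= (3-0)×3.9/6.2
= 1.8871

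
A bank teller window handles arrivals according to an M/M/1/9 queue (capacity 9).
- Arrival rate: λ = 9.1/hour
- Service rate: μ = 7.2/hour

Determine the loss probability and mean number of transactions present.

ρ = λ/μ = 9.1/7.2 = 1.26389
P₀ = (1-ρ)/(1-ρ^(K+1)) = (1-1.26389)/(1-1.26389^10) = -0.2639/-9.4014 = 0.02807
P_K = P₀×ρ^K = 0.02807 × 1.26389^9 = 0.02807 × 8.2297 = 0.2310
Blocking probability P_9 = 0.2310 (23.10%)
L = ρ[1 - (K+1)ρ^K + Kρ^(K+1)] / [(1-ρ)(1-ρ^(K+1))]
L = 1.26389 × (1 - 10×8.229690 + 9×10.40142) / ((1 - 1.26389) × (1 - 10.40142)) = 6.2742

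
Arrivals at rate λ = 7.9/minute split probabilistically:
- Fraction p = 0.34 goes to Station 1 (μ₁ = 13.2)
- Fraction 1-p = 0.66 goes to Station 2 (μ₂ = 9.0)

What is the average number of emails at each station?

Effective rates: λ₁ = 7.9×0.34 = 2.686, λ₂ = 7.9×0.66 = 5.214
Station 1: ρ₁ = 2.686/13.2 = 0.2035, L₁ = ρ₁/(1-ρ₁) = 0.2035/(1-0.2035) = 0.2555
Station 2: ρ₂ = 5.214/9.0 = 0.57933, L₂ = ρ₂/(1-ρ₂) = 0.57933/(1-0.57933) = 1.3772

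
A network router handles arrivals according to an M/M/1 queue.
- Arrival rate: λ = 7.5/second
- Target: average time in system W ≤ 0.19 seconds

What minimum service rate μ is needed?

For M/M/1: W = 1/(μ-λ)
Need W ≤ 0.19, so 1/(μ-λ) ≤ 0.19
μ - λ ≥ 1/0.19 = 5.2632
μ ≥ 7.5 + 5.2632 = 12.7632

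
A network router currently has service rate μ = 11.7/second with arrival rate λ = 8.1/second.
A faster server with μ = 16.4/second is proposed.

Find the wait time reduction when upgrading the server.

System 1: ρ₁ = 8.1/11.7 = 0.6923, W₁ = 1/(11.7-8.1) = 0.27778
System 2: ρ₂ = 8.1/16.4 = 0.4939, W₂ = 1/(16.4-8.1) = 0.12048
Improvement: (W₁-W₂)/W₁ = (0.27778-0.12048)/0.27778 = 56.63%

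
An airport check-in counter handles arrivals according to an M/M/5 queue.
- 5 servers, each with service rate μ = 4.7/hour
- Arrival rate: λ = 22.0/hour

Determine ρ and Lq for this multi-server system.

Traffic intensity: ρ = λ/(cμ) = 22.0/(5×4.7) = 0.9362
Since ρ = 0.9362 < 1, system is stable.
Offered load a = λ/μ = cρ = 22.0/4.7 = 4.6809
P₀ = [ Σₙ₌₀^4 aⁿ/n! + a^5/(5!(1-ρ)) ]⁻¹
Σ = a^0/0! + a^1/1! + a^2/2! + a^3/3! + a^4/4! = 1.00000 + 4.68085 + 10.9552 + 17.0932 + 20.0027 = 53.7319
a^5/(5!(1-ρ)) = 2247.1089/(120 × 0.0638298) = 293.3725
P₀ = 1/(53.7319 + 293.3725) = 0.002881
Lq = P₀·a^5·ρ / (5!(1-ρ)²) = 0.00288098 × 2247.1089 × 0.936170 / (120 × 0.00407424) = 12.3963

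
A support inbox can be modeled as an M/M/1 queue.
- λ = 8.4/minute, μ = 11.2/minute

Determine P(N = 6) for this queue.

ρ = λ/μ = 8.4/11.2 = 0.7500
P(n) = (1-ρ)ρⁿ
P(6) = (1-0.7500) × 0.7500^6
P(6) = 0.25000 × 0.17798
P(6) = 0.04449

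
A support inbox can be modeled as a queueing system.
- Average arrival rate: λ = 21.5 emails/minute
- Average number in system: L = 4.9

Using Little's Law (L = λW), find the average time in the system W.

Little's Law: L = λW, so W = L/λ
W = 4.9/21.5 = 0.2279 minutes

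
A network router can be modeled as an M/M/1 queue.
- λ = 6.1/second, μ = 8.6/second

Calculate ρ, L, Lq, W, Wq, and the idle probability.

Step 1: ρ = λ/μ = 6.1/8.6 = 0.7093
Step 2: L = λ/(μ-λ) = 6.1/2.50 = 2.4400
Step 3: Lq = λ²/(μ(μ-λ)) = 37.21/(8.6×2.50) = 1.7307
Step 4: W = 1/(μ-λ) = 1/2.50 = 0.4000
Step 5: Wq = λ/(μ(μ-λ)) = 6.1/(8.6×2.50) = 0.2837
Step 6: P(0) = 1-ρ = 0.2907
Verify: L = λW = 6.1×0.4000 = 2.4400 ✔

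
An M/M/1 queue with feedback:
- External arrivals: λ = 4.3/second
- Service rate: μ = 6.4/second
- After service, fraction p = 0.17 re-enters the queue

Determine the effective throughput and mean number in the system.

Effective arrival rate: λ_eff = λ/(1-p) = 4.3/(1-0.17) = 4.3/0.83 = 5.180723
ρ = λ_eff/μ = 5.180723/6.4 = 0.809488
L = ρ/(1-ρ) = 0.809488/(1-0.809488) = 4.2490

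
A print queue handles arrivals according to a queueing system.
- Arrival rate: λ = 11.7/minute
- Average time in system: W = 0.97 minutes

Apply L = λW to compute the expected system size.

Little's Law: L = λW
L = 11.7 × 0.97 = 11.3490 jobs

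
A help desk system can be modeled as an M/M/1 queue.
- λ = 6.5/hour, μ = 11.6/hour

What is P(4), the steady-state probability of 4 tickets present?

ρ = λ/μ = 6.5/11.6 = 0.5603
P(n) = (1-ρ)ρⁿ
P(4) = (1-0.5603) × 0.5603^4
P(4) = 0.4397 × 0.09856
P(4) = 0.04334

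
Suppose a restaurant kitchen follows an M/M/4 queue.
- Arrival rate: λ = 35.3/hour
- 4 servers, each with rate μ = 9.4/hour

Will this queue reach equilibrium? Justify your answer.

Stability requires ρ = λ/(cμ) < 1
ρ = 35.3/(4 × 9.4) = 35.3/37.60 = 0.9388
Since 0.9388 < 1, the system is STABLE.
The servers are busy 93.88% of the time.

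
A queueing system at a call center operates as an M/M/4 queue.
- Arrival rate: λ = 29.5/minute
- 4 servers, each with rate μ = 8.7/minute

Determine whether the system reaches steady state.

Stability requires ρ = λ/(cμ) < 1
ρ = 29.5/(4 × 8.7) = 29.5/34.80 = 0.8477
Since 0.8477 < 1, the system is STABLE.
The servers are busy 84.77% of the time.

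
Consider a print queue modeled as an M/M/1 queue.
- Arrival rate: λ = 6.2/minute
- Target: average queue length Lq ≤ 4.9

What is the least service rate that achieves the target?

For M/M/1: Lq = λ²/(μ(μ-λ))
Need Lq ≤ 4.9, i.e. μ(μ-λ) ≥ λ²/4.9
μ² - 6.2μ - 38.44/4.9 ≥ 0  →  μ² - 6.2μ - 7.8449 ≥ 0
Quadratic formula (positive root): μ = [λ + √(λ² + 4×7.8449)]/2
Discriminant: 38.44 + 4×7.8449 = 69.8196, √69.8196 = 8.3558
μ ≥ (6.2 + 8.3558)/2 = 7.2779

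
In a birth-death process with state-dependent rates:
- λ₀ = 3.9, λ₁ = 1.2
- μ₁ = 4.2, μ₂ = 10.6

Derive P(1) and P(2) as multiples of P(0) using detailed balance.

Balance equations:
State 0: λ₀P₀ = μ₁P₁ → P₁ = (λ₀/μ₁)P₀ = (3.9/4.2)P₀ = 0.9286P₀
State 1: P₂ = (λ₀λ₁)/(μ₁μ₂)P₀ = (3.9×1.2)/(4.2×10.6)P₀ = 0.1051P₀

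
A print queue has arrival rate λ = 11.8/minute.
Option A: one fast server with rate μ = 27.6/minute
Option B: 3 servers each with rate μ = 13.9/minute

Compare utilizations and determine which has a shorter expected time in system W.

Option A: single server μ = 27.6 (M/M/1)
  ρ_A = 11.8/27.6 = 0.4275
  W_A = 1/(μ-λ) = 1/(27.6-11.8) = 1/15.80 = 0.06329

Option B: 3 servers μ = 13.9 (M/M/3)
  ρ_B = λ/(cμ) = 11.8/(3×13.9) = 0.2830
  Offered load a = λ/μ = cρ = 11.8/13.9 = 0.8489
  P₀ = [ Σₙ₌₀^2 aⁿ/n! + a^3/(3!(1-ρ)) ]⁻¹
  Σ = a^0/0! + a^1/1! + a^2/2! = 1.00000 + 0.848921 + 0.360333 = 2.2093
  a^3/(3!(1-ρ)) = 0.6118/(6 × 0.7170) = 0.1422
  P₀ = 1/(2.2093 + 0.1422) = 0.4253
  Lq = P₀·a^3·ρ / (3!(1-ρ)²) = 0.4253 × 0.6118 × 0.2830 / (6 × 0.5141) = 0.02387
  Wq_B = Lq/λ = 0.02386649/11.8 = 0.002022584
  W_B = Wq_B + 1/μ = 0.002022584 + 0.07194245 = 0.07397

Since W_A = 0.06329 < W_B = 0.07397, Option A (single fast server) has the shorter time in system.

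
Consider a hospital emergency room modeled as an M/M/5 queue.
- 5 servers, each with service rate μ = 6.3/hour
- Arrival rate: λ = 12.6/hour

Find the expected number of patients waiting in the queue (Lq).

Traffic intensity: ρ = λ/(cμ) = 12.6/(5×6.3) = 0.4000
Since ρ = 0.4000 < 1, system is stable.
Offered load a = λ/μ = cρ = 12.6/6.3 = 2.0000
P₀ = [ Σₙ₌₀^4 aⁿ/n! + a^5/(5!(1-ρ)) ]⁻¹
Σ = a^0/0! + a^1/1! + a^2/2! + a^3/3! + a^4/4! = 1.0000 + 2.0000 + 2.0000 + 1.3333 + 0.6667 = 7.0000
a^5/(5!(1-ρ)) = 32.0000/(120 × 0.6000) = 0.4444
P₀ = 1/(7.0000 + 0.4444) = 0.1343
Lq = P₀·a^5·ρ / (5!(1-ρ)²) = 0.13433 × 32.0000 × 0.40000 / (120 × 0.36000) = 0.03980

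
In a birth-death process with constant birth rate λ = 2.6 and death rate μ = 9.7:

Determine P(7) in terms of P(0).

For constant rates: P(n)/P(0) = (λ/μ)^n
P(7)/P(0) = (2.6/9.7)^7 = 0.268041^7 = 0.00009941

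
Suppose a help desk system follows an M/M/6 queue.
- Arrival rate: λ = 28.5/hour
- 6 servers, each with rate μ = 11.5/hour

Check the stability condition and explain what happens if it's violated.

Stability requires ρ = λ/(cμ) < 1
ρ = 28.5/(6 × 11.5) = 28.5/69.00 = 0.4130
Since 0.4130 < 1, the system is STABLE.
The servers are busy 41.30% of the time.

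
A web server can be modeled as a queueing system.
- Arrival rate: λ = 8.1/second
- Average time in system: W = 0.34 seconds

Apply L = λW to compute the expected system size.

Little's Law: L = λW
L = 8.1 × 0.34 = 2.7540 requests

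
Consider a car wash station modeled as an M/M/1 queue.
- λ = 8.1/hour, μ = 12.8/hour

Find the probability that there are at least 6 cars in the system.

ρ = λ/μ = 8.1/12.8 = 0.63281
P(N ≥ n) = ρⁿ
P(N ≥ 6) = 0.63281^6
P(N ≥ 6) = 0.06422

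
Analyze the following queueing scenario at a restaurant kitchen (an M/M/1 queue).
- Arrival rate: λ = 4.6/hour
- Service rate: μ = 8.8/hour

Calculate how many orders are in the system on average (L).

ρ = λ/μ = 4.6/8.8 = 0.5227
For M/M/1: L = λ/(μ-λ)
L = 4.6/(8.8-4.6) = 4.6/4.20
L = 1.0952 orders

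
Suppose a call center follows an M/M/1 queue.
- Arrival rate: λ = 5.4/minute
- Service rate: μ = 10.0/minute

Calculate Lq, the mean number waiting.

ρ = λ/μ = 5.4/10.0 = 0.5400
For M/M/1: Lq = λ²/(μ(μ-λ))
Lq = 29.16/(10.0 × 4.60)
Lq = 0.6339 calls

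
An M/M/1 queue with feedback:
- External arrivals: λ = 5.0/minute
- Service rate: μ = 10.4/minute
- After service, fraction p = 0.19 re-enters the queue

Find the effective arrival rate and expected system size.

Effective arrival rate: λ_eff = λ/(1-p) = 5.0/(1-0.19) = 5.0/0.81 = 6.1728
ρ = λ_eff/μ = 6.1728/10.4 = 0.59354
L = ρ/(1-ρ) = 0.59354/(1-0.59354) = 1.4603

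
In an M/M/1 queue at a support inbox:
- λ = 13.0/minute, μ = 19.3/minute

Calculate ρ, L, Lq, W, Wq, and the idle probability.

Step 1: ρ = λ/μ = 13.0/19.3 = 0.6736
Step 2: L = λ/(μ-λ) = 13.0/6.30 = 2.0635
Step 3: Lq = λ²/(μ(μ-λ)) = 169.00/(19.3×6.30) = 1.3899
Step 4: W = 1/(μ-λ) = 1/6.30 = 0.15873
Step 5: Wq = λ/(μ(μ-λ)) = 13.0/(19.3×6.30) = 0.1069
Step 6: P(0) = 1-ρ = 0.3264
Verify: L = λW = 13.0×0.15873 = 2.0635 ✔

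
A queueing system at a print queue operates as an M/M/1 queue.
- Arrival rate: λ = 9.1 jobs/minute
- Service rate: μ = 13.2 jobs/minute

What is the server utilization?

Server utilization: ρ = λ/μ
ρ = 9.1/13.2 = 0.6894
The server is busy 68.94% of the time.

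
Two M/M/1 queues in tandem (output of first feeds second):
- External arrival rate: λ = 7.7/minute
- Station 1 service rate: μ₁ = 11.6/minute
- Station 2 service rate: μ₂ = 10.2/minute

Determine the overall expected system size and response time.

By Jackson's theorem, each station behaves as independent M/M/1.
Station 1: ρ₁ = 7.7/11.6 = 0.6638, L₁ = ρ₁/(1-ρ₁) = λ/(μ₁-λ) = 7.7/3.90 = 1.9744
Station 2: ρ₂ = 7.7/10.2 = 0.7549, L₂ = ρ₂/(1-ρ₂) = λ/(μ₂-λ) = 7.7/2.50 = 3.0800
Total: L = L₁ + L₂ = 1.9744 + 3.0800 = 5.0544
W = L/λ = 5.0544/7.7 = 0.6564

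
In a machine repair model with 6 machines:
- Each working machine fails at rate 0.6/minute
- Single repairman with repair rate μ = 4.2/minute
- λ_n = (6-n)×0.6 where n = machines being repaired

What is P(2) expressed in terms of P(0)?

P(2)/P(0) = ∏_{i=0}^{2-1} λ_i/μ_{i+1}
= (6-0)×0.6/4.2 × (6-1)×0.6/4.2
= 0.6122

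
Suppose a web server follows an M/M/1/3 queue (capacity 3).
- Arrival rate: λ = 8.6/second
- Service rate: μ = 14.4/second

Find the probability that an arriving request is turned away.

ρ = λ/μ = 8.6/14.4 = 0.5972
P₀ = (1-ρ)/(1-ρ^(K+1)) = (1-0.5972)/(1-0.5972^4) = 0.4028/0.8728 = 0.4615
P_K = P₀×ρ^K = 0.4615 × 0.5972^3 = 0.4615 × 0.2130 = 0.09830
Blocking probability = 9.83%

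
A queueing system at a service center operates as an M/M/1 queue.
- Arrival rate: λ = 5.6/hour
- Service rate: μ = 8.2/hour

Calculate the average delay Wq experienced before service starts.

First, compute utilization: ρ = λ/μ = 5.6/8.2 = 0.6829
For M/M/1: Wq = λ/(μ(μ-λ))
Wq = 5.6/(8.2 × (8.2-5.6))
Wq = 5.6/(8.2 × 2.60)
Wq = 0.2627 hours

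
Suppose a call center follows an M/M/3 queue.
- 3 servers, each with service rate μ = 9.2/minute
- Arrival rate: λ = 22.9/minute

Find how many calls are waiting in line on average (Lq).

Traffic intensity: ρ = λ/(cμ) = 22.9/(3×9.2) = 0.8297
Since ρ = 0.8297 < 1, system is stable.
Offered load a = λ/μ = cρ = 22.9/9.2 = 2.4891
P₀ = [ Σₙ₌₀^2 aⁿ/n! + a^3/(3!(1-ρ)) ]⁻¹
Σ = a^0/0! + a^1/1! + a^2/2! = 1.0000 + 2.4891 + 3.0979 = 6.5870
a^3/(3!(1-ρ)) = 15.4221/(6 × 0.17029) = 15.0940
P₀ = 1/(6.5870 + 15.0940) = 0.04612
Lq = P₀·a^3·ρ / (3!(1-ρ)²) = 0.046123 × 15.4221 × 0.82971 / (6 × 0.028999) = 3.3920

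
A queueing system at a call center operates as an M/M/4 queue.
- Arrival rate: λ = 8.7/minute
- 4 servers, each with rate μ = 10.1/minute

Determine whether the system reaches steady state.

Stability requires ρ = λ/(cμ) < 1
ρ = 8.7/(4 × 10.1) = 8.7/40.40 = 0.2153
Since 0.2153 < 1, the system is STABLE.
The servers are busy 21.53% of the time.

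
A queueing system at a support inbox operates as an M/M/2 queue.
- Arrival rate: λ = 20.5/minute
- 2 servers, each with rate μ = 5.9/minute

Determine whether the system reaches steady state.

Stability requires ρ = λ/(cμ) < 1
ρ = 20.5/(2 × 5.9) = 20.5/11.80 = 1.7373
Since 1.7373 ≥ 1, the system is UNSTABLE.
Need c > λ/μ = 20.5/5.9 = 3.47.
Minimum servers needed: c = 4.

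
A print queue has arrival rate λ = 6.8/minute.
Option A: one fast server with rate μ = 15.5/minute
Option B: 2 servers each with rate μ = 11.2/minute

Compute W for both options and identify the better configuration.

Option A: single server μ = 15.5 (M/M/1)
  ρ_A = 6.8/15.5 = 0.4387
  W_A = 1/(μ-λ) = 1/(15.5-6.8) = 1/8.70 = 0.1149

Option B: 2 servers μ = 11.2 (M/M/2)
  ρ_B = λ/(cμ) = 6.8/(2×11.2) = 0.3036
  Offered load a = λ/μ = cρ = 6.8/11.2 = 0.6071
  P₀ = [ Σₙ₌₀^1 aⁿ/n! + a^2/(2!(1-ρ)) ]⁻¹
  Σ = a^0/0! + a^1/1! = 1.0000 + 0.6071 = 1.6071
  a^2/(2!(1-ρ)) = 0.368622/(2 × 0.696429) = 0.2647
  P₀ = 1/(1.6071 + 0.2647) = 0.5342
  Lq = P₀·a^2·ρ / (2!(1-ρ)²) = 0.5342 × 0.3686 × 0.3036 / (2 × 0.4850) = 0.06163
  Wq_B = Lq/λ = 0.06163/6.8 = 0.009063
  W_B = Wq_B + 1/μ = 0.009063 + 0.08929 = 0.09835

Since W_B = 0.09835 < W_A = 0.1149, Option B (multiple servers) has the shorter time in system.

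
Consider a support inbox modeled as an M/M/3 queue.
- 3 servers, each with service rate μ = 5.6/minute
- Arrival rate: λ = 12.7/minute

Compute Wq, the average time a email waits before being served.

Traffic intensity: ρ = λ/(cμ) = 12.7/(3×5.6) = 0.7560
Since ρ = 0.7560 < 1, system is stable.
Offered load a = λ/μ = cρ = 12.7/5.6 = 2.2679
P₀ = [ Σₙ₌₀^2 aⁿ/n! + a^3/(3!(1-ρ)) ]⁻¹
Σ = a^0/0! + a^1/1! + a^2/2! = 1.000000 + 2.267857 + 2.571588 = 5.8394
a^3/(3!(1-ρ)) = 11.66399/(6 × 0.2440476) = 7.9657
P₀ = 1/(5.8394 + 7.9657) = 0.07244
Lq = P₀·a^3·ρ / (3!(1-ρ)²) = 0.072437 × 11.6640 × 0.75595 / (6 × 0.059559) = 1.7873
Wq = Lq/λ = 1.7873/12.7 = 0.1407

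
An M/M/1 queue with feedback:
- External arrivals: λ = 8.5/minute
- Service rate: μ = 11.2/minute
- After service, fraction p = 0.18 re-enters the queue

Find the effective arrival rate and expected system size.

Effective arrival rate: λ_eff = λ/(1-p) = 8.5/(1-0.18) = 8.5/0.82 = 10.36585366
ρ = λ_eff/μ = 10.36585366/11.2 = 0.9255226
L = ρ/(1-ρ) = 0.9255226/(1-0.9255226) = 12.4269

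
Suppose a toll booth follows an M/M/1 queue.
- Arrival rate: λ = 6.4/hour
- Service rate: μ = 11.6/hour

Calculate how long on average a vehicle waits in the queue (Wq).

First, compute utilization: ρ = λ/μ = 6.4/11.6 = 0.5517
For M/M/1: Wq = λ/(μ(μ-λ))
Wq = 6.4/(11.6 × (11.6-6.4))
Wq = 6.4/(11.6 × 5.20)
Wq = 0.1061 hours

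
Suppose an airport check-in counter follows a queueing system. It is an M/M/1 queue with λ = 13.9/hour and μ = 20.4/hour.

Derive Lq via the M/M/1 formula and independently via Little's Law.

Method 1 (direct): Lq = λ²/(μ(μ-λ)) = 193.21/(20.4 × 6.50) = 1.4571

Method 2 (Little's Law):
W = 1/(μ-λ) = 1/6.50 = 0.15385
Wq = W - 1/μ = 0.15385 - 0.049020 = 0.10483
Lq = λWq = 13.9 × 0.10483 = 1.4571 ✔ (matches Method 1)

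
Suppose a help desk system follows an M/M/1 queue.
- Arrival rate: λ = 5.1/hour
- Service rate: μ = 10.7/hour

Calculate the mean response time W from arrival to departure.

First, compute utilization: ρ = λ/μ = 5.1/10.7 = 0.4766
For M/M/1: W = 1/(μ-λ)
W = 1/(10.7-5.1) = 1/5.60
W = 0.1786 hours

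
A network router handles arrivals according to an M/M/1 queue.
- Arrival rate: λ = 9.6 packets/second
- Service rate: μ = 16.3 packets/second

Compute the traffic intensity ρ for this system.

Server utilization: ρ = λ/μ
ρ = 9.6/16.3 = 0.5890
The server is busy 58.90% of the time.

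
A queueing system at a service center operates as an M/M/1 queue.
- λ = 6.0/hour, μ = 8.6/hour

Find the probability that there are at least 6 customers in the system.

ρ = λ/μ = 6.0/8.6 = 0.6977
P(N ≥ n) = ρⁿ
P(N ≥ 6) = 0.6977^6
P(N ≥ 6) = 0.1153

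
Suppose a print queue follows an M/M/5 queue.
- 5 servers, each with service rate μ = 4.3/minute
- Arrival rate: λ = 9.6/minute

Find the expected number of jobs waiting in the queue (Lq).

Traffic intensity: ρ = λ/(cμ) = 9.6/(5×4.3) = 0.4465
Since ρ = 0.4465 < 1, system is stable.
Offered load a = λ/μ = cρ = 9.6/4.3 = 2.2326
P₀ = [ Σₙ₌₀^4 aⁿ/n! + a^5/(5!(1-ρ)) ]⁻¹
Σ = a^0/0! + a^1/1! + a^2/2! + a^3/3! + a^4/4! = 1.0000 + 2.2326 + 2.4922 + 1.8546 + 1.0351 = 8.6145
a^5/(5!(1-ρ)) = 55.4643/(120 × 0.5535) = 0.8351
P₀ = 1/(8.6145 + 0.8351) = 0.1058
Lq = P₀·a^5·ρ / (5!(1-ρ)²) = 0.10583 × 55.4643 × 0.44651 / (120 × 0.30635) = 0.07129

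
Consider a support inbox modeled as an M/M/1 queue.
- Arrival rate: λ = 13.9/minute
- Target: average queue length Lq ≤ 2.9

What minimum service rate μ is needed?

For M/M/1: Lq = λ²/(μ(μ-λ))
Need Lq ≤ 2.9, i.e. μ(μ-λ) ≥ λ²/2.9
μ² - 13.9μ - 193.21/2.9 ≥ 0  →  μ² - 13.9μ - 66.62414 ≥ 0
Quadratic formula (positive root): μ = [λ + √(λ² + 4×66.62414)]/2
Discriminant: 193.21 + 4×66.62414 = 459.7066, √459.7066 = 21.4408
μ ≥ (13.9 + 21.4408)/2 = 17.6704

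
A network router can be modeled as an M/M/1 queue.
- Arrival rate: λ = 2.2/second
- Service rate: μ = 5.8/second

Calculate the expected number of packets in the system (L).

ρ = λ/μ = 2.2/5.8 = 0.3793
For M/M/1: L = λ/(μ-λ)
L = 2.2/(5.8-2.2) = 2.2/3.60
L = 0.6111 packets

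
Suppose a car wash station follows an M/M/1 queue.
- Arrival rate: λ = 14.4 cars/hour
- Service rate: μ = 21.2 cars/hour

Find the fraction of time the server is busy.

Server utilization: ρ = λ/μ
ρ = 14.4/21.2 = 0.6792
The server is busy 67.92% of the time.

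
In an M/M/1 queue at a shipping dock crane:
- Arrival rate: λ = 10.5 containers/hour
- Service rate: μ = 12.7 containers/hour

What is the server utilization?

Server utilization: ρ = λ/μ
ρ = 10.5/12.7 = 0.8268
The server is busy 82.68% of the time.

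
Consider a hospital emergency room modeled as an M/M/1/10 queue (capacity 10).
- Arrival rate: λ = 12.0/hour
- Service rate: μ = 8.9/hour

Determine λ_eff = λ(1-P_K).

ρ = λ/μ = 12.0/8.9 = 1.34831
P₀ = (1-ρ)/(1-ρ^(K+1)) = (1-1.34831)/(1-1.34831^11) = -0.3483/-25.7724 = 0.01351
P_K = P₀×ρ^K = 0.013515 × 1.34831^10 = 0.013515 × 19.8563 = 0.2684
λ_eff = λ(1-P_K) = 12.0 × (1 - 0.26836) = 12.0 × 0.73164 = 8.7797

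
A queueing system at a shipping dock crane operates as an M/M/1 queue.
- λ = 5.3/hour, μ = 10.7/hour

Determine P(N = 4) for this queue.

ρ = λ/μ = 5.3/10.7 = 0.49533
P(n) = (1-ρ)ρⁿ
P(4) = (1-0.49533) × 0.49533^4
P(4) = 0.5047 × 0.06020
P(4) = 0.03038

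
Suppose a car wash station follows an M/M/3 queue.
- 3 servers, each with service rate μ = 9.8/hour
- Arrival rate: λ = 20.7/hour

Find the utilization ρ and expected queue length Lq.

Traffic intensity: ρ = λ/(cμ) = 20.7/(3×9.8) = 0.7041
Since ρ = 0.7041 < 1, system is stable.
Offered load a = λ/μ = cρ = 20.7/9.8 = 2.1122
P₀ = [ Σₙ₌₀^2 aⁿ/n! + a^3/(3!(1-ρ)) ]⁻¹
Σ = a^0/0! + a^1/1! + a^2/2! = 1.0000 + 2.1122 + 2.2308 = 5.3430
a^3/(3!(1-ρ)) = 9.4239/(6 × 0.29592) = 5.3077
P₀ = 1/(5.3430 + 5.3077) = 0.09389
Lq = P₀·a^3·ρ / (3!(1-ρ)²) = 0.09389 × 9.4239 × 0.7041 / (6 × 0.08757) = 1.1857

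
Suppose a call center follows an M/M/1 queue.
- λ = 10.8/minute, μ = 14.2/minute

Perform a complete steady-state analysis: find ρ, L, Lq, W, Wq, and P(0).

Step 1: ρ = λ/μ = 10.8/14.2 = 0.7606
Step 2: L = λ/(μ-λ) = 10.8/3.40 = 3.1765
Step 3: Lq = λ²/(μ(μ-λ)) = 116.64/(14.2×3.40) = 2.4159
Step 4: W = 1/(μ-λ) = 1/3.40 = 0.29412
Step 5: Wq = λ/(μ(μ-λ)) = 10.8/(14.2×3.40) = 0.2237
Step 6: P(0) = 1-ρ = 0.2394
Verify: L = λW = 10.8×0.29412 = 3.1765 ✔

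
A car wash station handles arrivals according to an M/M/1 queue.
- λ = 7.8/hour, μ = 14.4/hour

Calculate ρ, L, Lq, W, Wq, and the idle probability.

Step 1: ρ = λ/μ = 7.8/14.4 = 0.5417
Step 2: L = λ/(μ-λ) = 7.8/6.60 = 1.1818
Step 3: Lq = λ²/(μ(μ-λ)) = 60.84/(14.4×6.60) = 0.6402
Step 4: W = 1/(μ-λ) = 1/6.60 = 0.151515
Step 5: Wq = λ/(μ(μ-λ)) = 7.8/(14.4×6.60) = 0.08207
Step 6: P(0) = 1-ρ = 0.4583
Verify: L = λW = 7.8×0.151515 = 1.1818 ✔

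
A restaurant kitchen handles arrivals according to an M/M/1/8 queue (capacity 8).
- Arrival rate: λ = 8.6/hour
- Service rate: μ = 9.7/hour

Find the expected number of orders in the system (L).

ρ = λ/μ = 8.6/9.7 = 0.8866
P₀ = (1-ρ)/(1-ρ^(K+1)) = (1-0.8866)/(1-0.8866^9) = 0.1134/0.6615 = 0.1714
P_K = P₀×ρ^K = 0.17143 × 0.8866^8 = 0.17143 × 0.38179 = 0.06545
L = ρ[1 - (K+1)ρ^K + Kρ^(K+1)] / [(1-ρ)(1-ρ^(K+1))]
L = 0.8866 × (1 - 9×0.381788 + 8×0.338493) / ((1 - 0.8866) × (1 - 0.338493)) = 3.2130 orders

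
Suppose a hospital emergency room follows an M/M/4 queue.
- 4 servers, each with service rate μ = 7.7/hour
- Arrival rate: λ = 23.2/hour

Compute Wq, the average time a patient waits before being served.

Traffic intensity: ρ = λ/(cμ) = 23.2/(4×7.7) = 0.7532
Since ρ = 0.7532 < 1, system is stable.
Offered load a = λ/μ = cρ = 23.2/7.7 = 3.0130
P₀ = [ Σₙ₌₀^3 aⁿ/n! + a^4/(4!(1-ρ)) ]⁻¹
Σ = a^0/0! + a^1/1! + a^2/2! + a^3/3! = 1.0000 + 3.0130 + 4.5390 + 4.5587 = 13.1107
a^4/(4!(1-ρ)) = 82.4117/(24 × 0.246753) = 13.9160
P₀ = 1/(13.1107 + 13.9160) = 0.03700
Lq = P₀·a^4·ρ / (4!(1-ρ)²) = 0.037000 × 82.4117 × 0.75325 / (24 × 0.060887) = 1.5718
Wq = Lq/λ = 1.5718/23.2 = 0.06775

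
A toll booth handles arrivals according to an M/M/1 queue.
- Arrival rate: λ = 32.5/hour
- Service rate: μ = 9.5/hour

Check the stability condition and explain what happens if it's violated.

Stability requires ρ = λ/(cμ) < 1
ρ = 32.5/(1 × 9.5) = 32.5/9.50 = 3.4211
Since 3.4211 ≥ 1, the system is UNSTABLE.
Queue grows without bound. Need μ > λ = 32.5.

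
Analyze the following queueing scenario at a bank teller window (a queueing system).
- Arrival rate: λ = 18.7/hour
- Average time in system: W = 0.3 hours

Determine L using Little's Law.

Little's Law: L = λW
L = 18.7 × 0.3 = 5.6100 transactions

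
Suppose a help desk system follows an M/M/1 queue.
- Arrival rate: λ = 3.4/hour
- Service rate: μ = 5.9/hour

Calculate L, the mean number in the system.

ρ = λ/μ = 3.4/5.9 = 0.5763
For M/M/1: L = λ/(μ-λ)
L = 3.4/(5.9-3.4) = 3.4/2.50
L = 1.3600 tickets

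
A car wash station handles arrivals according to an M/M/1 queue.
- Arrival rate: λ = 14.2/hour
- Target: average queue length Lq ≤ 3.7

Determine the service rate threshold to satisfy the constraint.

For M/M/1: Lq = λ²/(μ(μ-λ))
Need Lq ≤ 3.7, i.e. μ(μ-λ) ≥ λ²/3.7
μ² - 14.2μ - 201.64/3.7 ≥ 0  →  μ² - 14.2μ - 54.4973 ≥ 0
Quadratic formula (positive root): μ = [λ + √(λ² + 4×54.4973)]/2
Discriminant: 201.64 + 4×54.4973 = 419.6292, √419.6292 = 20.4849
μ ≥ (14.2 + 20.4849)/2 = 17.3424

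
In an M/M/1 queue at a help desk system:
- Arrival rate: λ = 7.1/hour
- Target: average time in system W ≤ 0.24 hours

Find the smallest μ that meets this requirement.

For M/M/1: W = 1/(μ-λ)
Need W ≤ 0.24, so 1/(μ-λ) ≤ 0.24
μ - λ ≥ 1/0.24 = 4.1667
μ ≥ 7.1 + 4.1667 = 11.2667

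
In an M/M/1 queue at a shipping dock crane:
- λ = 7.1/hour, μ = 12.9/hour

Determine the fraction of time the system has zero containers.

ρ = λ/μ = 7.1/12.9 = 0.5504
P(0) = 1 - ρ = 1 - 0.5504 = 0.4496
The server is idle 44.96% of the time.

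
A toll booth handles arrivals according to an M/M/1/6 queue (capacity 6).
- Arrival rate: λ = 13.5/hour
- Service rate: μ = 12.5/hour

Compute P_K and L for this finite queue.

ρ = λ/μ = 13.5/12.5 = 1.0800
P₀ = (1-ρ)/(1-ρ^(K+1)) = (1-1.0800)/(1-1.0800^7) = -0.08000/-0.7138 = 0.1121
P_K = P₀×ρ^K = 0.11207 × 1.0800^6 = 0.11207 × 1.5869 = 0.1778
Blocking probability P_6 = 0.1778 (17.78%)
L = ρ[1 - (K+1)ρ^K + Kρ^(K+1)] / [(1-ρ)(1-ρ^(K+1))]
L = 1.0800 × (1 - 7×1.586874 + 6×1.713824) / ((1 - 1.0800) × (1 - 1.713824)) = 3.3063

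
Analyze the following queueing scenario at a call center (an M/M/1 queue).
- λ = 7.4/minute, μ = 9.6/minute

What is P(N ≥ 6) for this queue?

ρ = λ/μ = 7.4/9.6 = 0.77083
P(N ≥ n) = ρⁿ
P(N ≥ 6) = 0.77083^6
P(N ≥ 6) = 0.2098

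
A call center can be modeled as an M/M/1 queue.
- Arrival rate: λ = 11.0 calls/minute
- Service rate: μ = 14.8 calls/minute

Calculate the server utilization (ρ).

Server utilization: ρ = λ/μ
ρ = 11.0/14.8 = 0.7432
The server is busy 74.32% of the time.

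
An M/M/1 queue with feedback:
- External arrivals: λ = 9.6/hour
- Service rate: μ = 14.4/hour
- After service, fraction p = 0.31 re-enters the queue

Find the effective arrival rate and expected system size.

Effective arrival rate: λ_eff = λ/(1-p) = 9.6/(1-0.31) = 9.6/0.69 = 13.913043478
ρ = λ_eff/μ = 13.913043478/14.4 = 0.96618357
L = ρ/(1-ρ) = 0.96618357/(1-0.96618357) = 28.5714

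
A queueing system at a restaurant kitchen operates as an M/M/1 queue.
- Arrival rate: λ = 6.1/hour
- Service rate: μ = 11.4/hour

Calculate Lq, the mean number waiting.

ρ = λ/μ = 6.1/11.4 = 0.5351
For M/M/1: Lq = λ²/(μ(μ-λ))
Lq = 37.21/(11.4 × 5.30)
Lq = 0.6159 orders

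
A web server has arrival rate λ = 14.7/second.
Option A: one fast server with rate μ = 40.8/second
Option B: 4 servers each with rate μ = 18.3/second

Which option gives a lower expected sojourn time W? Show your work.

Option A: single server μ = 40.8 (M/M/1)
  ρ_A = 14.7/40.8 = 0.3603
  W_A = 1/(μ-λ) = 1/(40.8-14.7) = 1/26.10 = 0.03831

Option B: 4 servers μ = 18.3 (M/M/4)
  ρ_B = λ/(cμ) = 14.7/(4×18.3) = 0.2008
  Offered load a = λ/μ = cρ = 14.7/18.3 = 0.8033
  P₀ = [ Σₙ₌₀^3 aⁿ/n! + a^4/(4!(1-ρ)) ]⁻¹
  Σ = a^0/0! + a^1/1! + a^2/2! + a^3/3! = 1.0000 + 0.8033 + 0.3226 + 0.08639 = 2.2123
  a^4/(4!(1-ρ)) = 0.4164/(24 × 0.7992) = 0.02171
  P₀ = 1/(2.2123 + 0.02171) = 0.4476
  Lq = P₀·a^4·ρ / (4!(1-ρ)²) = 0.44763 × 0.41636 × 0.20082 / (24 × 0.63869) = 0.002442
  Wq_B = Lq/λ = 0.002442/14.7 = 0.0001661
  W_B = Wq_B + 1/μ = 0.0001661 + 0.05464 = 0.05481

Since W_A = 0.03831 < W_B = 0.05481, Option A (single fast server) has the shorter time in system.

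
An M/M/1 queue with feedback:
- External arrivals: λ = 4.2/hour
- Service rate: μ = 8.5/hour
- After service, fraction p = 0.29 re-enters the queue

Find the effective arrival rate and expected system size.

Effective arrival rate: λ_eff = λ/(1-p) = 4.2/(1-0.29) = 4.2/0.71 = 5.9155
ρ = λ_eff/μ = 5.9155/8.5 = 0.69594
L = ρ/(1-ρ) = 0.69594/(1-0.69594) = 2.2888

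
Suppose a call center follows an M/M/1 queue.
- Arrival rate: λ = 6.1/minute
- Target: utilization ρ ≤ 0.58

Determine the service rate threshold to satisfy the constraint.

ρ = λ/μ, so μ = λ/ρ
μ ≥ 6.1/0.58 = 10.5172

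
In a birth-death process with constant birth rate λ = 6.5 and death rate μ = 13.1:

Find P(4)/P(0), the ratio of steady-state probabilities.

For constant rates: P(n)/P(0) = (λ/μ)^n
P(4)/P(0) = (6.5/13.1)^4 = 0.49618^4 = 0.06061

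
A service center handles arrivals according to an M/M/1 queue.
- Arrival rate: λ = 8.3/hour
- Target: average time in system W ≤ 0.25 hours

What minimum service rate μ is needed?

For M/M/1: W = 1/(μ-λ)
Need W ≤ 0.25, so 1/(μ-λ) ≤ 0.25
μ - λ ≥ 1/0.25 = 4.0000
μ ≥ 8.3 + 4.0000 = 12.3000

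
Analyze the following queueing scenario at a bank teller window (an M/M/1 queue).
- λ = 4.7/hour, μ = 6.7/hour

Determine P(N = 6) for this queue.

ρ = λ/μ = 4.7/6.7 = 0.7015
P(n) = (1-ρ)ρⁿ
P(6) = (1-0.7015) × 0.7015^6
P(6) = 0.29850 × 0.11917
P(6) = 0.03557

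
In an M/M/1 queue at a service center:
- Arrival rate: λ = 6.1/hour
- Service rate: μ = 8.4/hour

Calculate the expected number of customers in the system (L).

ρ = λ/μ = 6.1/8.4 = 0.7262
For M/M/1: L = λ/(μ-λ)
L = 6.1/(8.4-6.1) = 6.1/2.30
L = 2.6522 customers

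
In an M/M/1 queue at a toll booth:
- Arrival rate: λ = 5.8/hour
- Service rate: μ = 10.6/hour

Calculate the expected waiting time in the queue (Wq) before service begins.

First, compute utilization: ρ = λ/μ = 5.8/10.6 = 0.5472
For M/M/1: Wq = λ/(μ(μ-λ))
Wq = 5.8/(10.6 × (10.6-5.8))
Wq = 5.8/(10.6 × 4.80)
Wq = 0.1140 hours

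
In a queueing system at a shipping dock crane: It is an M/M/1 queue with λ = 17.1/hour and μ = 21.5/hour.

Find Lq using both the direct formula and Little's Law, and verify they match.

Method 1 (direct): Lq = λ²/(μ(μ-λ)) = 292.41/(21.5 × 4.40) = 3.0910

Method 2 (Little's Law):
W = 1/(μ-λ) = 1/4.40 = 0.22727
Wq = W - 1/μ = 0.22727 - 0.046512 = 0.18076
Lq = λWq = 17.1 × 0.18076 = 3.0910 ✔ (matches Method 1)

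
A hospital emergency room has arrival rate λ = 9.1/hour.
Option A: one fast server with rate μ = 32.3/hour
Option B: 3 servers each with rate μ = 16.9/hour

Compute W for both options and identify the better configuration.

Option A: single server μ = 32.3 (M/M/1)
  ρ_A = 9.1/32.3 = 0.2817
  W_A = 1/(μ-λ) = 1/(32.3-9.1) = 1/23.20 = 0.04310

Option B: 3 servers μ = 16.9 (M/M/3)
  ρ_B = λ/(cμ) = 9.1/(3×16.9) = 0.1795
  Offered load a = λ/μ = cρ = 9.1/16.9 = 0.5385
  P₀ = [ Σₙ₌₀^2 aⁿ/n! + a^3/(3!(1-ρ)) ]⁻¹
  Σ = a^0/0! + a^1/1! + a^2/2! = 1.0000 + 0.53846 + 0.14497 = 1.6834
  a^3/(3!(1-ρ)) = 0.1561/(6 × 0.8205) = 0.03171
  P₀ = 1/(1.68343 + 0.0317123) = 0.5830
  Lq = P₀·a^3·ρ / (3!(1-ρ)²) = 0.58304 × 0.15612 × 0.17949 / (6 × 0.67324) = 0.004045
  Wq_B = Lq/λ = 0.0040446/9.1 = 0.00044446
  W_B = Wq_B + 1/μ = 0.00044446 + 0.059172 = 0.05962

Since W_A = 0.04310 < W_B = 0.05962, Option A (single fast server) has the shorter time in system.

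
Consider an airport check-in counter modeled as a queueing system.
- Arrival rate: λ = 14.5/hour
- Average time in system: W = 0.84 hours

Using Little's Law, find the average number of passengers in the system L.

Little's Law: L = λW
L = 14.5 × 0.84 = 12.1800 passengers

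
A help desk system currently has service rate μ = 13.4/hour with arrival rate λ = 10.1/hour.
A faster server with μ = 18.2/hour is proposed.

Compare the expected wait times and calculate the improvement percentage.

System 1: ρ₁ = 10.1/13.4 = 0.7537, W₁ = 1/(13.4-10.1) = 0.30303
System 2: ρ₂ = 10.1/18.2 = 0.5549, W₂ = 1/(18.2-10.1) = 0.12346
Improvement: (W₁-W₂)/W₁ = (0.30303-0.12346)/0.30303 = 59.26%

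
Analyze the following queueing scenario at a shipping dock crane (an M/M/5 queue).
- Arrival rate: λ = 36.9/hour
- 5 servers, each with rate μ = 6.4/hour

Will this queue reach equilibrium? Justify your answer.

Stability requires ρ = λ/(cμ) < 1
ρ = 36.9/(5 × 6.4) = 36.9/32.00 = 1.1531
Since 1.1531 ≥ 1, the system is UNSTABLE.
Need c > λ/μ = 36.9/6.4 = 5.77.
Minimum servers needed: c = 6.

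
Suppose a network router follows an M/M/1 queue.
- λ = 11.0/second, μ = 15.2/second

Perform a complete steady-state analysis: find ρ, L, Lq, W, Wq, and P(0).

Step 1: ρ = λ/μ = 11.0/15.2 = 0.7237
Step 2: L = λ/(μ-λ) = 11.0/4.20 = 2.6190
Step 3: Lq = λ²/(μ(μ-λ)) = 121.00/(15.2×4.20) = 1.8954
Step 4: W = 1/(μ-λ) = 1/4.20 = 0.238095
Step 5: Wq = λ/(μ(μ-λ)) = 11.0/(15.2×4.20) = 0.1723
Step 6: P(0) = 1-ρ = 0.2763
Verify: L = λW = 11.0×0.238095 = 2.6190 ✔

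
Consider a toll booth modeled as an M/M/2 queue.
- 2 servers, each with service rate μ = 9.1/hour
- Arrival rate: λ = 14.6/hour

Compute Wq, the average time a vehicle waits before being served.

Traffic intensity: ρ = λ/(cμ) = 14.6/(2×9.1) = 0.8022
Since ρ = 0.8022 < 1, system is stable.
Offered load a = λ/μ = cρ = 14.6/9.1 = 1.6044
P₀ = [ Σₙ₌₀^1 aⁿ/n! + a^2/(2!(1-ρ)) ]⁻¹
Σ = a^0/0! + a^1/1! = 1.0000 + 1.6044 = 2.6044
a^2/(2!(1-ρ)) = 2.57409/(2 × 0.197802) = 6.5067
P₀ = 1/(2.6044 + 6.5067) = 0.1098
Lq = P₀·a^2·ρ / (2!(1-ρ)²) = 0.109756 × 2.57409 × 0.802198 / (2 × 0.0391257) = 2.8963
Wq = Lq/λ = 2.8963/14.6 = 0.1984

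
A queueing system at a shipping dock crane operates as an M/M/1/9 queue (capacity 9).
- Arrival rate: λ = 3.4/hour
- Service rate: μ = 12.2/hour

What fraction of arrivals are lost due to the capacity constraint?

ρ = λ/μ = 3.4/12.2 = 0.27869
P₀ = (1-ρ)/(1-ρ^(K+1)) = (1-0.27869)/(1-0.27869^10) = 0.7213/1.0000 = 0.7213
P_K = P₀×ρ^K = 0.72131 × 0.27869^9 = 0.72131 × 0.000010141 = 0.000007315
Blocking probability = 0.0007315%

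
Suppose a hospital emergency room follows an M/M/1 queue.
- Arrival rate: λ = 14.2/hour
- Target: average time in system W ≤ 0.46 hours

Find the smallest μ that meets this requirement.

For M/M/1: W = 1/(μ-λ)
Need W ≤ 0.46, so 1/(μ-λ) ≤ 0.46
μ - λ ≥ 1/0.46 = 2.1739
μ ≥ 14.2 + 2.1739 = 16.3739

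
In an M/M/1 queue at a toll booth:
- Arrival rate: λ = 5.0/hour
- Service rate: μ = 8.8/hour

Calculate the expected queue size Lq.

ρ = λ/μ = 5.0/8.8 = 0.5682
For M/M/1: Lq = λ²/(μ(μ-λ))
Lq = 25.00/(8.8 × 3.80)
Lq = 0.7476 vehicles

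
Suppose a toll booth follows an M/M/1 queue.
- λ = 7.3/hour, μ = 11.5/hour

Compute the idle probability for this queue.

ρ = λ/μ = 7.3/11.5 = 0.6348
P(0) = 1 - ρ = 1 - 0.6348 = 0.3652
The server is idle 36.52% of the time.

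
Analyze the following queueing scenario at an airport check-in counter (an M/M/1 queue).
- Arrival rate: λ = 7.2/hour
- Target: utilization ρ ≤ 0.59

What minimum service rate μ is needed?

ρ = λ/μ, so μ = λ/ρ
μ ≥ 7.2/0.59 = 12.2034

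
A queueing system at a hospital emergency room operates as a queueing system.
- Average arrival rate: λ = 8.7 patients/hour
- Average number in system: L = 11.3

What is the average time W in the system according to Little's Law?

Little's Law: L = λW, so W = L/λ
W = 11.3/8.7 = 1.2989 hours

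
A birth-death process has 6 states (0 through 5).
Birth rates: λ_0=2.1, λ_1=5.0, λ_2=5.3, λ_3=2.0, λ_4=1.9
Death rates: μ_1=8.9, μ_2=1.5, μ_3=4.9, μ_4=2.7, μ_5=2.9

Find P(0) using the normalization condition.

Ratios P(n)/P(0) = (λ₀···λₙ₋₁)/(μ₁···μₙ):
P(1)/P(0) = (2.1)/(8.9) = 0.23596
P(2)/P(0) = (2.1×5.0)/(8.9×1.5) = 0.78652
P(3)/P(0) = (2.1×5.0×5.3)/(8.9×1.5×4.9) = 0.85072
P(4)/P(0) = (2.1×5.0×5.3×2.0)/(8.9×1.5×4.9×2.7) = 0.63016
P(5)/P(0) = (2.1×5.0×5.3×2.0×1.9)/(8.9×1.5×4.9×2.7×2.9) = 0.41287

Normalization: ∑ P(n) = 1
P(0) × (1.0000 + 0.23596 + 0.78652 + 0.85072 + 0.63016 + 0.41287) = 1
P(0) × 3.9162 = 1
P(0) = 1/3.9162 = 0.2553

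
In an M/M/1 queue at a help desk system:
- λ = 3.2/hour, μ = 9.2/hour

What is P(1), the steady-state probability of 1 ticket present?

ρ = λ/μ = 3.2/9.2 = 0.3478
P(n) = (1-ρ)ρⁿ
P(1) = (1-0.3478) × 0.3478^1
P(1) = 0.6522 × 0.3478
P(1) = 0.2268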